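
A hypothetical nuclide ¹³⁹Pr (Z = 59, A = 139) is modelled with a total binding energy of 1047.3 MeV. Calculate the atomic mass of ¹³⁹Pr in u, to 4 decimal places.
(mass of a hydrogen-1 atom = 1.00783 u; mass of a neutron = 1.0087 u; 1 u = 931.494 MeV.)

139.0336 u

Mass defect = 1047.3 MeV / (931.494 MeV/u) = 1.124323 u
Constituent mass = 59(1.00783) + 80(1.0087) = 140.15797 u
Atomic mass = 140.15797 − 1.124323 = 139.033647 u ≈ 139.0336 u (to 4 decimal places)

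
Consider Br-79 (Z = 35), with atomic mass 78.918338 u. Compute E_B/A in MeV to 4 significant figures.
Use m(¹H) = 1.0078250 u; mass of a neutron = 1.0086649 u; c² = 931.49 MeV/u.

Total constituent mass: 35 × 1.0078250 + 44 × 1.0086649 = 79.6551306 u
The mass defect is 79.6551306 − 78.918338 = 0.7367926 u.
E_B = 0.7367926 × 931.49 = 686.315 MeV
BE/A = 686.315 MeV / 79 = 8.688 MeV/nucleon

8.688 MeV/nucleon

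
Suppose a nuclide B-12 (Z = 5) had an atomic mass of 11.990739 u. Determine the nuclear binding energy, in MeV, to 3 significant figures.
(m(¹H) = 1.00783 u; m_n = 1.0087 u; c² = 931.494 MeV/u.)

Σm = 5·m(¹H) + 7·m_n = 5.03915 + 7.0609 = 12.10005 u
Mass defect Δm = 12.10005 − 11.990739 = 0.109311 u
E_B = 0.109311 × 931.494 = 101.823 MeV

102 MeV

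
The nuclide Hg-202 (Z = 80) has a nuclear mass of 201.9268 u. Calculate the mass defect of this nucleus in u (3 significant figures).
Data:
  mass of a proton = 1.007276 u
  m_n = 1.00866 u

1.71 u

Mass of separated nucleons = 80(1.007276) + 122(1.00866) = 80.582080 + 123.05652 = 203.638600 u
Δm = 203.638600 − 201.9268 = 1.711800 u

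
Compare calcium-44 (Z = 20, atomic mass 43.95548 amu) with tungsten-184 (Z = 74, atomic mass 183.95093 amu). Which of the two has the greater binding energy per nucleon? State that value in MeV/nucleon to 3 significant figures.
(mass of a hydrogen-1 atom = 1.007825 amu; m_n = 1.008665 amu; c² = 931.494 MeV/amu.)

calcium-44; 8.66 MeV/nucleon

calcium-44: Σm = 20(1.007825) + 24(1.008665) = 44.364460 amu; Δm = 0.408980 amu; E_B = 380.96 MeV; E_B/A = 8.658 MeV
tungsten-184: Σm = 74(1.007825) + 110(1.008665) = 185.532200 amu; Δm = 1.581270 amu; E_B = 1472.9 MeV; E_B/A = 8.005 MeV
calcium-44 has the higher binding energy per nucleon, so it is the more tightly bound nucleus.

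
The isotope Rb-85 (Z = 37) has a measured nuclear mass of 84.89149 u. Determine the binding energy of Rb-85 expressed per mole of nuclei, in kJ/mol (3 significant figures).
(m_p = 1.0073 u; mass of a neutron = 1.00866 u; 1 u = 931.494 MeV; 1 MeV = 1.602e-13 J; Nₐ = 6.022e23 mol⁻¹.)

Σm = 37·m_p + 48·m_n = 37.2701 + 48.41568 = 85.68578 u
The mass defect is 85.68578 − 84.89149 = 0.79429 u.
Binding energy = Δm·c² = 0.79429 × 931.494 MeV/u = 739.876 MeV
Per nucleus in joules: 739.876 MeV × 1.602e-13 J/MeV = 1.1853e-10 J
Per mole: 1.1853e-10 J × 6.022e23 mol⁻¹ = 7.1379e+13 J/mol

7.14e+10 kJ/mol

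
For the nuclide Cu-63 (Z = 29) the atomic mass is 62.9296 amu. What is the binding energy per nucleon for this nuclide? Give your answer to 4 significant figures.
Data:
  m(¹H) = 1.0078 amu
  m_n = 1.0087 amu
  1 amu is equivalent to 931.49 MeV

8.759 MeV/nucleon

Z = 29, so N = A − Z = 63 − 29 = 34.
Σm = 29·m(¹H) + 34·m_n = 29.2262 + 34.2958 = 63.5220 amu
Δm = 63.5220 − 62.9296 = 0.5924 amu
Binding energy = Δm·c² = 0.5924 × 931.49 MeV/amu = 551.815 MeV
BE/A = 551.815 MeV / 63 = 8.759 MeV/nucleon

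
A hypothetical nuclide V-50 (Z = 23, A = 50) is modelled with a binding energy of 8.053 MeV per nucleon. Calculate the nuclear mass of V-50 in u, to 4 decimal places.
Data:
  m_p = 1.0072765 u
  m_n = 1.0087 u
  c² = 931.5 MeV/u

49.9700 u

Total binding energy = 50 × 8.053 = 402.650 MeV
Mass defect = 402.650 MeV / (931.5 MeV/u) = 0.432260 u
Constituent mass = 23(1.0072765) + 27(1.0087) = 50.4022595 u
Nuclear mass = 50.4022595 − 0.432260 = 49.9699995 u ≈ 49.9700 u (to 4 decimal places)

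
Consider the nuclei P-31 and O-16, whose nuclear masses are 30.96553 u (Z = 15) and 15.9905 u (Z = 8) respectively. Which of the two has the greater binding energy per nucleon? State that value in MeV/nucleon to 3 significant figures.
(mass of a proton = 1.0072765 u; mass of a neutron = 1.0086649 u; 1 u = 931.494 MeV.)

P-31; 8.48 MeV/nucleon

P-31: Σm = 15(1.0072765) + 16(1.0086649) = 31.2477859 u; Δm = 0.2822559 u; E_B = 262.92 MeV; E_B/A = 8.481 MeV
O-16: Σm = 8(1.0072765) + 8(1.0086649) = 16.1275312 u; Δm = 0.1370312 u; E_B = 127.64 MeV; E_B/A = 7.978 MeV
P-31 has the higher binding energy per nucleon, so it is the more tightly bound nucleus.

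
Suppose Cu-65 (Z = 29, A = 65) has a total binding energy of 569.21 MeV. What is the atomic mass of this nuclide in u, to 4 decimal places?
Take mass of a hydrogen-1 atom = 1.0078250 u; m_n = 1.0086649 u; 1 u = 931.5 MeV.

Mass defect = 569.21 MeV / (931.5 MeV/u) = 0.611068 u
Constituent mass = 29(1.0078250) + 36(1.0086649) = 65.5388614 u
Atomic mass = 65.5388614 − 0.611068 = 64.9277934 u ≈ 64.9278 u (to 4 decimal places)

64.9278 u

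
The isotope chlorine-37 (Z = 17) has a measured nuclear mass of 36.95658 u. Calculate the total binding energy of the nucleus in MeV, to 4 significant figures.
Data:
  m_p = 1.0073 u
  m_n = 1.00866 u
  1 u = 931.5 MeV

317.4 MeV

Z = 17, so N = A − Z = 37 − 17 = 20.
Σm = 17·m_p + 20·m_n = 17.1241 + 20.17320 = 37.29730 u
The mass defect is 37.29730 − 36.95658 = 0.34072 u.
Binding energy = Δm·c² = 0.34072 × 931.5 MeV/u = 317.381 MeV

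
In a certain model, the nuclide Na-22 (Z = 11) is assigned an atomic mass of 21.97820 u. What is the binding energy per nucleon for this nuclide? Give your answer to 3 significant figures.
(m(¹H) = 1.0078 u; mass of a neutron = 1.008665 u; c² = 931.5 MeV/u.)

8.59 MeV/nucleon

The nucleus contains 11 protons and 22 − 11 = 11 neutrons.
Mass of separated nucleons = 11(1.0078) + 11(1.008665) = 11.0858 + 11.095315 = 22.181115 u
The mass defect is 22.181115 − 21.97820 = 0.202915 u.
Binding energy = Δm·c² = 0.202915 × 931.5 MeV/u = 189.015 MeV
Per nucleon: 189.015 / 22 = 8.592 MeV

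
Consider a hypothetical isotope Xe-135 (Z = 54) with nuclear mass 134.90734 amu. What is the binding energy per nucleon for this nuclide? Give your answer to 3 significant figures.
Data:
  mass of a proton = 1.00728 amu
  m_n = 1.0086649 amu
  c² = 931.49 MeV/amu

8.19 MeV/nucleon

Z = 54, so N = A − Z = 135 − 54 = 81.
Mass of separated nucleons = 54(1.00728) + 81(1.0086649) = 54.39312 + 81.7018569 = 136.0949769 amu
Mass defect Δm = 136.0949769 − 134.90734 = 1.1876369 amu
Converting to energy: 1.1876369 amu × 931.49 MeV/amu = 1106.27 MeV
Dividing by A = 135 gives 8.1946 MeV per nucleon.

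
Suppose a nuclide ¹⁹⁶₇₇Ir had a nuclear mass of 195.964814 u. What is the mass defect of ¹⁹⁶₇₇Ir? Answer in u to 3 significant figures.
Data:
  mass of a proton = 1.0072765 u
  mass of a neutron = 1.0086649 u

Z = 77, so N = A − Z = 196 − 77 = 119.
Σm = 77·m_p + 119·m_n = 77.5602905 + 120.0311231 = 197.5914136 u
Mass defect Δm = 197.5914136 − 195.964814 = 1.6265996 u

1.63 u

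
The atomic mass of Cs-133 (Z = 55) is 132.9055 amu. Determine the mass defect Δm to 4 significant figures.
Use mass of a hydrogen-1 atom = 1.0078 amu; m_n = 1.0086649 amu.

1.199 amu

Z = 55, so N = A − Z = 133 − 55 = 78.
Total constituent mass: 55 × 1.0078 + 78 × 1.0086649 = 134.1048622 amu
Mass defect Δm = 134.1048622 − 132.9055 = 1.1993622 amu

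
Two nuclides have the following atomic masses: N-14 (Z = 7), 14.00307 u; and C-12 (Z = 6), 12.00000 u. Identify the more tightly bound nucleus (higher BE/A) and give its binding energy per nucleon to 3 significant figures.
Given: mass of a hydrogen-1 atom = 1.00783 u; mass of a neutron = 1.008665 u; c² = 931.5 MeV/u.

N-14: Σm = 7(1.00783) + 7(1.008665) = 14.115465 u; Δm = 0.112395 u; E_B = 104.696 MeV; E_B/A = 7.478 MeV
C-12: Σm = 6(1.00783) + 6(1.008665) = 12.098970 u; Δm = 0.098970 u; E_B = 92.191 MeV; E_B/A = 7.683 MeV
C-12 has the higher binding energy per nucleon, so it is the more tightly bound nucleus.

C-12; 7.68 MeV/nucleon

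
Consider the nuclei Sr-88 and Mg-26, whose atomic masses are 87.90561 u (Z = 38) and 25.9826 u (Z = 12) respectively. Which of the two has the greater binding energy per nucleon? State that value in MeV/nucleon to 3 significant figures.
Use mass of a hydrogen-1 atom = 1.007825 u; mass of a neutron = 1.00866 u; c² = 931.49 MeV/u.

Sr-88: Σm = 38(1.007825) + 50(1.00866) = 88.730350 u; Δm = 0.824740 u; E_B = 768.24 MeV; E_B/A = 8.730 MeV
Mg-26: Σm = 12(1.007825) + 14(1.00866) = 26.215140 u; Δm = 0.232540 u; E_B = 216.61 MeV; E_B/A = 8.331 MeV
Sr-88 has the higher binding energy per nucleon, so it is the more tightly bound nucleus.

Sr-88; 8.73 MeV/nucleon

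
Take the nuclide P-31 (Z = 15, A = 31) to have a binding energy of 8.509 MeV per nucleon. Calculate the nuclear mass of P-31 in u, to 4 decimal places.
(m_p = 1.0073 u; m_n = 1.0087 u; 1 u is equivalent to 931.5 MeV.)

Total binding energy = 31 × 8.509 = 263.779 MeV
Mass defect = 263.779 MeV / (931.5 MeV/u) = 0.283177 u
Constituent mass = 15(1.0073) + 16(1.0087) = 31.2487 u
Nuclear mass = 31.2487 − 0.283177 = 30.965523 u ≈ 30.9655 u (to 4 decimal places)

30.9655 u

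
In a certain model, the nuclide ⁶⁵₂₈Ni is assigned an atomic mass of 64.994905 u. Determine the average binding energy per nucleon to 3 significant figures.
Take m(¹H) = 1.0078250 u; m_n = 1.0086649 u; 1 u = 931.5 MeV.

Σm = 28·m(¹H) + 37·m_n = 28.2191000 + 37.3206013 = 65.5397013 u
Δm = 65.5397013 − 64.994905 = 0.5447963 u
Converting to energy: 0.5447963 u × 931.5 MeV/u = 507.478 MeV
BE/A = 507.478 MeV / 65 = 7.807 MeV/nucleon

7.81 MeV/nucleon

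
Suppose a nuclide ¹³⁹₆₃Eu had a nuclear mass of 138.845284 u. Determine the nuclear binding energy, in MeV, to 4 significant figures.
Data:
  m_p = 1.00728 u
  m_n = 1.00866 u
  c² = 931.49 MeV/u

1184 MeV

Mass of separated nucleons = 63(1.00728) + 76(1.00866) = 63.45864 + 76.65816 = 140.11680 u
Mass defect Δm = 140.11680 − 138.845284 = 1.271516 u
Binding energy = Δm·c² = 1.271516 × 931.49 MeV/u = 1184.40 MeV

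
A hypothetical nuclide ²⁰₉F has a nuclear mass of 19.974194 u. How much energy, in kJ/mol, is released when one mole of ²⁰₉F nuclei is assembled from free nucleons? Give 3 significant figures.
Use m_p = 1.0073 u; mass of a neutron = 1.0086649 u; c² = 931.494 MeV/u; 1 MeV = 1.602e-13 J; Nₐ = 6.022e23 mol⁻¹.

Total constituent mass: 9 × 1.0073 + 11 × 1.0086649 = 20.1610139 u
Δm = 20.1610139 − 19.974194 = 0.1868199 u
E_B = 0.1868199 × 931.494 = 174.022 MeV
Per nucleus in joules: 174.022 MeV × 1.602e-13 J/MeV = 2.7878e-11 J
Per mole: 2.7878e-11 J × 6.022e23 mol⁻¹ = 1.6788e+13 J/mol

1.68e+10 kJ/mol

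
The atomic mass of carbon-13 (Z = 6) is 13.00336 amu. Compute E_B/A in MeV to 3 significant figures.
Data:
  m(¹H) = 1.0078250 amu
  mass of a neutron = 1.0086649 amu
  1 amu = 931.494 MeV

The nucleus contains 6 protons and 13 − 6 = 7 neutrons.
Σm = 6·m(¹H) + 7·m_n = 6.0469500 + 7.0606543 = 13.1076043 amu
The mass defect is 13.1076043 − 13.00336 = 0.1042443 amu.
Binding energy = Δm·c² = 0.1042443 × 931.494 MeV/amu = 97.1029 MeV
BE/A = 97.1029 MeV / 13 = 7.469 MeV/nucleon

7.47 MeV/nucleon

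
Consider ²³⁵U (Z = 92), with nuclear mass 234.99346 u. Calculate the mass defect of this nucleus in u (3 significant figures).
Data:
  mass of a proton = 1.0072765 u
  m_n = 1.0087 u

With 92 protons and 143 neutrons (A = 235):
Σm = 92·m_p + 143·m_n = 92.6694380 + 144.2441 = 236.9135380 u
Mass defect Δm = 236.9135380 − 234.99346 = 1.9200780 u

1.92 u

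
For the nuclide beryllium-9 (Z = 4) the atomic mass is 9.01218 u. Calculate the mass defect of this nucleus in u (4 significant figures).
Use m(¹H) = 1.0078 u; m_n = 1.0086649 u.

0.06234 u

With 4 protons and 5 neutrons (A = 9):
Total constituent mass: 4 × 1.0078 + 5 × 1.0086649 = 9.0745245 u
The mass defect is 9.0745245 − 9.01218 = 0.0623445 u.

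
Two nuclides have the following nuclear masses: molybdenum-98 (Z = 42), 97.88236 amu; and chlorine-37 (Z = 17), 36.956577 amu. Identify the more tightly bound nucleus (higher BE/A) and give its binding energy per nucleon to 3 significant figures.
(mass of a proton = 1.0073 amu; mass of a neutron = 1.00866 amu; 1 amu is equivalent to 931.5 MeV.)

molybdenum-98: Σm = 42(1.0073) + 56(1.00866) = 98.79156 amu; Δm = 0.90920 amu; E_B = 846.92 MeV; E_B/A = 8.642 MeV
chlorine-37: Σm = 17(1.0073) + 20(1.00866) = 37.29730 amu; Δm = 0.340723 amu; E_B = 317.38 MeV; E_B/A = 8.578 MeV
molybdenum-98 has the higher binding energy per nucleon, so it is the more tightly bound nucleus.

molybdenum-98; 8.64 MeV/nucleon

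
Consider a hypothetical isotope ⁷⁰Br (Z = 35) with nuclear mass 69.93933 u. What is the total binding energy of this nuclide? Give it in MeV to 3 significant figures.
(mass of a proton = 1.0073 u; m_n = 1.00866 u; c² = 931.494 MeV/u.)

With 35 protons and 35 neutrons (A = 70):
Total constituent mass: 35 × 1.0073 + 35 × 1.00866 = 70.55860 u
Δm = 70.55860 − 69.93933 = 0.61927 u
E_B = 0.61927 × 931.494 = 576.846 MeV

577 MeV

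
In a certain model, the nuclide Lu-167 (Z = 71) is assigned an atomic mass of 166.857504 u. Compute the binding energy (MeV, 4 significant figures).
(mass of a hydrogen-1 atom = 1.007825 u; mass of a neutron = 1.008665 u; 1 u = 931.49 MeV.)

1425 MeV

The nucleus contains 71 protons and 167 − 71 = 96 neutrons.
Mass of separated nucleons = 71(1.007825) + 96(1.008665) = 71.555575 + 96.831840 = 168.387415 u
The mass defect is 168.387415 − 166.857504 = 1.529911 u.
Binding energy = Δm·c² = 1.529911 × 931.49 MeV/u = 1425.10 MeV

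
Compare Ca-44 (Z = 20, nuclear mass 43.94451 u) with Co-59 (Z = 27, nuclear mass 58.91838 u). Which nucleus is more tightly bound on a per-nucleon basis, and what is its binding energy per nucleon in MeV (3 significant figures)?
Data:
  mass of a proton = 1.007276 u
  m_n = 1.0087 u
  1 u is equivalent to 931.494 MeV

Ca-44: Σm = 20(1.007276) + 24(1.0087) = 44.354320 u; Δm = 0.409810 u; E_B = 381.74 MeV; E_B/A = 8.676 MeV
Co-59: Σm = 27(1.007276) + 32(1.0087) = 59.474852 u; Δm = 0.556472 u; E_B = 518.35 MeV; E_B/A = 8.786 MeV
Co-59 has the higher binding energy per nucleon, so it is the more tightly bound nucleus.

Co-59; 8.79 MeV/nucleon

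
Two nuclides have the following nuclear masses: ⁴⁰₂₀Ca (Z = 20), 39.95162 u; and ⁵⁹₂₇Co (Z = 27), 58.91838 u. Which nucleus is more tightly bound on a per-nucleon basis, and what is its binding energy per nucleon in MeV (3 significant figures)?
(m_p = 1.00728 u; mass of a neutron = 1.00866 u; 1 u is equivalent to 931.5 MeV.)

⁵⁹₂₇Co; 8.77 MeV/nucleon

⁴⁰₂₀Ca: Σm = 20(1.00728) + 20(1.00866) = 40.31880 u; Δm = 0.36718 u; E_B = 342.03 MeV; E_B/A = 8.551 MeV
⁵⁹₂₇Co: Σm = 27(1.00728) + 32(1.00866) = 59.47368 u; Δm = 0.55530 u; E_B = 517.26 MeV; E_B/A = 8.767 MeV
⁵⁹₂₇Co has the higher binding energy per nucleon, so it is the more tightly bound nucleus.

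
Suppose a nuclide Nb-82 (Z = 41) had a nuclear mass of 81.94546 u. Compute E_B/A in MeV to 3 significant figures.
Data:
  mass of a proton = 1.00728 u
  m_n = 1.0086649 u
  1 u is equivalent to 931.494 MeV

8.05 MeV/nucleon

The nucleus contains 41 protons and 82 − 41 = 41 neutrons.
Mass of separated nucleons = 41(1.00728) + 41(1.0086649) = 41.29848 + 41.3552609 = 82.6537409 u
Mass defect Δm = 82.6537409 − 81.94546 = 0.7082809 u
E_B = 0.7082809 × 931.494 = 659.759 MeV
BE/A = 659.759 MeV / 82 = 8.046 MeV/nucleon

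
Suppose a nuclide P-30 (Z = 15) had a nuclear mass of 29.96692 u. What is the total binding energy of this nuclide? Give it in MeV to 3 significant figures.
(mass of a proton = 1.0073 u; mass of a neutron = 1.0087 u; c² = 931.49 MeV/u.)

Z = 15, so N = A − Z = 30 − 15 = 15.
Σm = 15·m_p + 15·m_n = 15.1095 + 15.1305 = 30.2400 u
Mass defect Δm = 30.2400 − 29.96692 = 0.27308 u
E_B = 0.27308 × 931.49 = 254.371 MeV

254 MeV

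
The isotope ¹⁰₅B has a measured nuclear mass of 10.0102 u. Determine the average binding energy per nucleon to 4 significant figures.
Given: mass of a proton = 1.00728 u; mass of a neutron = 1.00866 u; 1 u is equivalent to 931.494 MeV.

Total constituent mass: 5 × 1.00728 + 5 × 1.00866 = 10.07970 u
Mass defect Δm = 10.07970 − 10.0102 = 0.06950 u
Converting to energy: 0.06950 u × 931.494 MeV/u = 64.7388 MeV
Dividing by A = 10 gives 6.474 MeV per nucleon.

6.474 MeV/nucleon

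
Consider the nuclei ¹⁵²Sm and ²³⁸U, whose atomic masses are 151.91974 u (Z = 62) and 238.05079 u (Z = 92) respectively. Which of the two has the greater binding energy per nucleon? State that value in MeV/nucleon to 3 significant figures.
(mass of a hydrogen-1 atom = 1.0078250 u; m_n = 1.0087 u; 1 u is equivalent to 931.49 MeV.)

¹⁵²Sm: Σm = 62(1.0078250) + 90(1.0087) = 153.2681500 u; Δm = 1.3484100 u; E_B = 1256.0 MeV; E_B/A = 8.263 MeV
²³⁸U: Σm = 92(1.0078250) + 146(1.0087) = 239.9901000 u; Δm = 1.9393100 u; E_B = 1806.4 MeV; E_B/A = 7.590 MeV
¹⁵²Sm has the higher binding energy per nucleon, so it is the more tightly bound nucleus.

¹⁵²Sm; 8.26 MeV/nucleon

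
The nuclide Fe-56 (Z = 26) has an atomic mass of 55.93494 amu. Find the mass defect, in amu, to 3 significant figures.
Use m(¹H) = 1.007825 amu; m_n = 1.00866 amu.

0.528 amu

Total constituent mass: 26 × 1.007825 + 30 × 1.00866 = 56.463250 amu
The mass defect is 56.463250 − 55.93494 = 0.528310 amu.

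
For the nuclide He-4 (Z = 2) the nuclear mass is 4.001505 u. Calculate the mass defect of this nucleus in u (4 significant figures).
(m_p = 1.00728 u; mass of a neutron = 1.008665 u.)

Z = 2, so N = A − Z = 4 − 2 = 2.
Σm = 2·m_p + 2·m_n = 2.01456 + 2.017330 = 4.031890 u
The mass defect is 4.031890 − 4.001505 = 0.030385 u.

0.03039 u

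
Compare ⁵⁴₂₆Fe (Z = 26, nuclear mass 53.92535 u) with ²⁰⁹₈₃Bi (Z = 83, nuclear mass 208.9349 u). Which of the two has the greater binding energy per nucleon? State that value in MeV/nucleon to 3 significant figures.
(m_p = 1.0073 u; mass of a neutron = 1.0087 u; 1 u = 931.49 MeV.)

⁵⁴₂₆Fe; 8.76 MeV/nucleon

⁵⁴₂₆Fe: Σm = 26(1.0073) + 28(1.0087) = 54.4334 u; Δm = 0.50805 u; E_B = 473.24 MeV; E_B/A = 8.764 MeV
²⁰⁹₈₃Bi: Σm = 83(1.0073) + 126(1.0087) = 210.7021 u; Δm = 1.7672 u; E_B = 1646.1 MeV; E_B/A = 7.876 MeV
⁵⁴₂₆Fe has the higher binding energy per nucleon, so it is the more tightly bound nucleus.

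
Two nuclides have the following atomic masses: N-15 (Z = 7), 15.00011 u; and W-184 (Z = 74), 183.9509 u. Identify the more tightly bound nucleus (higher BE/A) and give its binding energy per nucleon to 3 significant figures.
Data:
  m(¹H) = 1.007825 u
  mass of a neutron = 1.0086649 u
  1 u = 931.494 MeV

W-184; 8.01 MeV/nucleon

N-15: Σm = 7(1.007825) + 8(1.0086649) = 15.1240942 u; Δm = 0.1239842 u; E_B = 115.49 MeV; E_B/A = 7.699 MeV
W-184: Σm = 74(1.007825) + 110(1.0086649) = 185.5321890 u; Δm = 1.5812890 u; E_B = 1473.0 MeV; E_B/A = 8.005 MeV
W-184 has the higher binding energy per nucleon, so it is the more tightly bound nucleus.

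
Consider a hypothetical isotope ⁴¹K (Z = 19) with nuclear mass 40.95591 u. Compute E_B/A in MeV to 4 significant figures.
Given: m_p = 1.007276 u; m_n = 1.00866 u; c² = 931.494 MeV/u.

8.471 MeV/nucleon

Σm = 19·m_p + 22·m_n = 19.138244 + 22.19052 = 41.328764 u
The mass defect is 41.328764 − 40.95591 = 0.372854 u.
Converting to energy: 0.372854 u × 931.494 MeV/u = 347.311 MeV
Dividing by A = 41 gives 8.471 MeV per nucleon.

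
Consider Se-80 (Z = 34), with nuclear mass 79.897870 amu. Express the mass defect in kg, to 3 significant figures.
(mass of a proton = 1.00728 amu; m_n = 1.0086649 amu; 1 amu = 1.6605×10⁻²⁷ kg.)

1.24e-27 kg

Σm = 34·m_p + 46·m_n = 34.24752 + 46.3985854 = 80.6461054 amu
Mass defect Δm = 80.6461054 − 79.897870 = 0.7482354 amu
In SI units: 0.7482354 amu × 1.6605×10⁻²⁷ kg/amu = 1.2424e-27 kg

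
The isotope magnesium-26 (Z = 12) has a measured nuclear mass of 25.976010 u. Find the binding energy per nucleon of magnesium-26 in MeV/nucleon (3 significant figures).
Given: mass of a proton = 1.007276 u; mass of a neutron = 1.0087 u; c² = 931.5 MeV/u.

The nucleus contains 12 protons and 26 − 12 = 14 neutrons.
Mass of separated nucleons = 12(1.007276) + 14(1.0087) = 12.087312 + 14.1218 = 26.209112 u
Δm = 26.209112 − 25.976010 = 0.233102 u
Binding energy = Δm·c² = 0.233102 × 931.5 MeV/u = 217.135 MeV
Per nucleon: 217.135 / 26 = 8.351 MeV

8.35 MeV/nucleon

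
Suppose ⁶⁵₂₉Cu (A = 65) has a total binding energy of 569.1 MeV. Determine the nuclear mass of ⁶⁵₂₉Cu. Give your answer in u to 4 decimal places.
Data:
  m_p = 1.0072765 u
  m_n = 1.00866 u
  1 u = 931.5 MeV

64.9118 u

Mass defect = 569.1 MeV / (931.5 MeV/u) = 0.610950 u
Constituent mass = 29(1.0072765) + 36(1.00866) = 65.5227785 u
Nuclear mass = 65.5227785 − 0.610950 = 64.9118285 u ≈ 64.9118 u (to 4 decimal places)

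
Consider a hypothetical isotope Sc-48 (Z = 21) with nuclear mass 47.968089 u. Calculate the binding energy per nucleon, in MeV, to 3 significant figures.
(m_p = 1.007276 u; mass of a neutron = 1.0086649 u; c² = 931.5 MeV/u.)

8.12 MeV/nucleon

The nucleus contains 21 protons and 48 − 21 = 27 neutrons.
Total constituent mass: 21 × 1.007276 + 27 × 1.0086649 = 48.3867483 u
The mass defect is 48.3867483 − 47.968089 = 0.4186593 u.
E_B = 0.4186593 × 931.5 = 389.981 MeV
Dividing by A = 48 gives 8.1246 MeV per nucleon.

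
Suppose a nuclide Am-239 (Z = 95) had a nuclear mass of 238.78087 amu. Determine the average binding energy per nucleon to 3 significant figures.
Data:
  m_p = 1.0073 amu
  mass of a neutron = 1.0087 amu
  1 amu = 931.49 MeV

8.44 MeV/nucleon

Mass of separated nucleons = 95(1.0073) + 144(1.0087) = 95.6935 + 145.2528 = 240.9463 amu
Δm = 240.9463 − 238.78087 = 2.16543 amu
Binding energy = Δm·c² = 2.16543 × 931.49 MeV/amu = 2017.08 MeV
Per nucleon: 2017.08 / 239 = 8.440 MeV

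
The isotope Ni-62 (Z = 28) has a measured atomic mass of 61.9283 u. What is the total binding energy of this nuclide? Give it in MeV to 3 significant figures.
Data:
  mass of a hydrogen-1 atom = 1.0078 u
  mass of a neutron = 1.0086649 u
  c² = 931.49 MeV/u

Mass of separated nucleons = 28(1.0078) + 34(1.0086649) = 28.2184 + 34.2946066 = 62.5130066 u
The mass defect is 62.5130066 − 61.9283 = 0.5847066 u.
Binding energy = Δm·c² = 0.5847066 × 931.49 MeV/u = 544.648 MeV

545 MeV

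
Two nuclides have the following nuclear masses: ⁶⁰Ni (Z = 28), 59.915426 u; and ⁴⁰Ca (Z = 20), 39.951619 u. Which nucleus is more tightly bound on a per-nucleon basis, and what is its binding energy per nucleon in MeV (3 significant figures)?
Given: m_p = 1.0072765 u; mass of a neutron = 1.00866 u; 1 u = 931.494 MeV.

⁶⁰Ni: Σm = 28(1.0072765) + 32(1.00866) = 60.4808620 u; Δm = 0.5654360 u; E_B = 526.70 MeV; E_B/A = 8.778 MeV
⁴⁰Ca: Σm = 20(1.0072765) + 20(1.00866) = 40.3187300 u; Δm = 0.3671110 u; E_B = 341.96 MeV; E_B/A = 8.549 MeV
⁶⁰Ni has the higher binding energy per nucleon, so it is the more tightly bound nucleus.

⁶⁰Ni; 8.78 MeV/nucleon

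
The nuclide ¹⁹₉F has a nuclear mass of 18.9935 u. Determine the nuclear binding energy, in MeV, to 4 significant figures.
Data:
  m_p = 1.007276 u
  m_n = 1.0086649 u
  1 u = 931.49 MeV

The nucleus contains 9 protons and 19 − 9 = 10 neutrons.
Mass of separated nucleons = 9(1.007276) + 10(1.0086649) = 9.065484 + 10.0866490 = 19.1521330 u
Mass defect Δm = 19.1521330 − 18.9935 = 0.1586330 u
E_B = 0.1586330 × 931.49 = 147.765 MeV

147.8 MeV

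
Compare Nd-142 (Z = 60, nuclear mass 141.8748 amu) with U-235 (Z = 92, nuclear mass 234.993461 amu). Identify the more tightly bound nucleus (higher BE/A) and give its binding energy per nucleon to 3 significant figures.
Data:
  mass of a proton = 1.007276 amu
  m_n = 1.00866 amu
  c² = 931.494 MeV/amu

Nd-142: Σm = 60(1.007276) + 82(1.00866) = 143.146680 amu; Δm = 1.271880 amu; E_B = 1184.7 MeV; E_B/A = 8.343 MeV
U-235: Σm = 92(1.007276) + 143(1.00866) = 236.907772 amu; Δm = 1.914311 amu; E_B = 1783.2 MeV; E_B/A = 7.588 MeV
Nd-142 has the higher binding energy per nucleon, so it is the more tightly bound nucleus.

Nd-142; 8.34 MeV/nucleon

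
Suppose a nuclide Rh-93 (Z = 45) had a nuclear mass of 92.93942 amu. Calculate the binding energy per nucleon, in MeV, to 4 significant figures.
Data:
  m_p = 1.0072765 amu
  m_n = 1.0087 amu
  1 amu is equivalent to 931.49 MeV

8.069 MeV/nucleon

The nucleus contains 45 protons and 93 − 45 = 48 neutrons.
Σm = 45·m_p + 48·m_n = 45.3274425 + 48.4176 = 93.7450425 amu
Mass defect Δm = 93.7450425 − 92.93942 = 0.8056225 amu
Converting to energy: 0.8056225 amu × 931.49 MeV/amu = 750.429 MeV
BE/A = 750.429 MeV / 93 = 8.069 MeV/nucleon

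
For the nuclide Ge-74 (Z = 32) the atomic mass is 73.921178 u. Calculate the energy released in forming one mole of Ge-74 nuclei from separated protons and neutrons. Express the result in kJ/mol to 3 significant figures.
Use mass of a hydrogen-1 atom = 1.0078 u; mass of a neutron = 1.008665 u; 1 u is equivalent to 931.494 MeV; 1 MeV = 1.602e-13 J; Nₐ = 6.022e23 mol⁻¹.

6.22e+10 kJ/mol

Mass of separated nucleons = 32(1.0078) + 42(1.008665) = 32.2496 + 42.363930 = 74.613530 u
Mass defect Δm = 74.613530 − 73.921178 = 0.692352 u
Converting to energy: 0.692352 u × 931.494 MeV/u = 644.922 MeV
Per nucleus in joules: 644.922 MeV × 1.602e-13 J/MeV = 1.0332e-10 J
Per mole: 1.0332e-10 J × 6.022e23 mol⁻¹ = 6.2219e+13 J/mol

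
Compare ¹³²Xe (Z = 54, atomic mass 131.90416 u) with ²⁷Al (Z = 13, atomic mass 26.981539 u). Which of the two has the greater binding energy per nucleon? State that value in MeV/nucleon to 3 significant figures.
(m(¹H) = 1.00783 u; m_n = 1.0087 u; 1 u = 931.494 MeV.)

¹³²Xe; 8.45 MeV/nucleon

¹³²Xe: Σm = 54(1.00783) + 78(1.0087) = 133.10142 u; Δm = 1.19726 u; E_B = 1115.24 MeV; E_B/A = 8.449 MeV
²⁷Al: Σm = 13(1.00783) + 14(1.0087) = 27.22359 u; Δm = 0.242051 u; E_B = 225.47 MeV; E_B/A = 8.351 MeV
¹³²Xe has the higher binding energy per nucleon, so it is the more tightly bound nucleus.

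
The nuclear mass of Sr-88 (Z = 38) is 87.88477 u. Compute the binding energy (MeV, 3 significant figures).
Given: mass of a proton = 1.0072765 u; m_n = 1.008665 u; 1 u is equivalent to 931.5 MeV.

Z = 38, so N = A − Z = 88 − 38 = 50.
Mass of separated nucleons = 38(1.0072765) + 50(1.008665) = 38.2765070 + 50.433250 = 88.7097570 u
Mass defect Δm = 88.7097570 − 87.88477 = 0.8249870 u
E_B = 0.8249870 × 931.5 = 768.475 MeV

768 MeV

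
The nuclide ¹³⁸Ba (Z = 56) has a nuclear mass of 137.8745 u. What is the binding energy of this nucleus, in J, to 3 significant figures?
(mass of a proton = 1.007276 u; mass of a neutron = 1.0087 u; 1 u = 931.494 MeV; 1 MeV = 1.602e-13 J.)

Mass of separated nucleons = 56(1.007276) + 82(1.0087) = 56.407456 + 82.7134 = 139.120856 u
Mass defect Δm = 139.120856 − 137.8745 = 1.246356 u
Converting to energy: 1.246356 u × 931.494 MeV/u = 1160.97 MeV
In joules: 1160.97 MeV × 1.602e-13 J/MeV = 1.8599e-10 J

1.86e-10 J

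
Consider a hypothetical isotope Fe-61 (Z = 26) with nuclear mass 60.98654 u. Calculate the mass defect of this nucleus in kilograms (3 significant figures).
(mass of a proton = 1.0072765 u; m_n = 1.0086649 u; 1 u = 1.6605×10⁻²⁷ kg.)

Σm = 26·m_p + 35·m_n = 26.1891890 + 35.3032715 = 61.4924605 u
Mass defect Δm = 61.4924605 − 60.98654 = 0.5059205 u
In SI units: 0.5059205 u × 1.6605×10⁻²⁷ kg/u = 8.4008e-28 kg

8.40e-28 kg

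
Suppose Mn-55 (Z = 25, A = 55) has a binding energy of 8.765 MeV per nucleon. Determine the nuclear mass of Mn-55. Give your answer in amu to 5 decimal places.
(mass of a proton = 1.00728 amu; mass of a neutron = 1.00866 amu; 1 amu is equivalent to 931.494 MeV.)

54.92427 amu

Total binding energy = 55 × 8.765 = 482.075 MeV
Mass defect = 482.075 MeV / (931.494 MeV/amu) = 0.5175288 amu
Constituent mass = 25(1.00728) + 30(1.00866) = 55.44180 amu
Nuclear mass = 55.44180 − 0.5175288 = 54.9242712 amu ≈ 54.92427 amu (to 5 decimal places)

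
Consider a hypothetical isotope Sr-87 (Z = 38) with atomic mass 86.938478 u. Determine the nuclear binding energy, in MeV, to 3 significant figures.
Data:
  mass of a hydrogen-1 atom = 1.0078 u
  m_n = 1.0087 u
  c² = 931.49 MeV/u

The nucleus contains 38 protons and 87 − 38 = 49 neutrons.
Mass of separated nucleons = 38(1.0078) + 49(1.0087) = 38.2964 + 49.4263 = 87.7227 u
Δm = 87.7227 − 86.938478 = 0.784222 u
E_B = 0.784222 × 931.49 = 730.495 MeV

730 MeV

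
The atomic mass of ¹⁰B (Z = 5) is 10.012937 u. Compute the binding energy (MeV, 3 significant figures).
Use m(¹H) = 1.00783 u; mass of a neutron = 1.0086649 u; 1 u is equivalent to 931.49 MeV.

64.8 MeV

Σm = 5·m(¹H) + 5·m_n = 5.03915 + 5.0433245 = 10.0824745 u
Δm = 10.0824745 − 10.012937 = 0.0695375 u
E_B = 0.0695375 × 931.49 = 64.7735 MeV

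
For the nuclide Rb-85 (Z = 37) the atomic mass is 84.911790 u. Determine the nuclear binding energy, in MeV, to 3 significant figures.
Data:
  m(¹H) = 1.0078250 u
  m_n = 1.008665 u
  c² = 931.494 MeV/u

739 MeV

Total constituent mass: 37 × 1.0078250 + 48 × 1.008665 = 85.7054450 u
The mass defect is 85.7054450 − 84.911790 = 0.7936550 u.
Binding energy = Δm·c² = 0.7936550 × 931.494 MeV/u = 739.285 MeV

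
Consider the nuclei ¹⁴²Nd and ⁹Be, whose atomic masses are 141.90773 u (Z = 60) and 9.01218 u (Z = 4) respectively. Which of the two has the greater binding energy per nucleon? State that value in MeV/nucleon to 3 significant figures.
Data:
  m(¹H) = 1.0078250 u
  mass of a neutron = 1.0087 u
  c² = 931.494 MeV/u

¹⁴²Nd: Σm = 60(1.0078250) + 82(1.0087) = 143.1829000 u; Δm = 1.2751700 u; E_B = 1187.81 MeV; E_B/A = 8.3649 MeV
⁹Be: Σm = 4(1.0078250) + 5(1.0087) = 9.0748000 u; Δm = 0.0626200 u; E_B = 58.330 MeV; E_B/A = 6.481 MeV
¹⁴²Nd has the higher binding energy per nucleon, so it is the more tightly bound nucleus.

¹⁴²Nd; 8.36 MeV/nucleon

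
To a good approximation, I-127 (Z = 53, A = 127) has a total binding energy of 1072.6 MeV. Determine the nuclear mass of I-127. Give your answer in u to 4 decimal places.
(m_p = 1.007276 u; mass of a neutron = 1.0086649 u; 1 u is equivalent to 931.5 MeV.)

Mass defect = 1072.6 MeV / (931.5 MeV/u) = 1.151476 u
Constituent mass = 53(1.007276) + 74(1.0086649) = 128.0268306 u
Nuclear mass = 128.0268306 − 1.151476 = 126.8753546 u ≈ 126.8754 u (to 4 decimal places)

126.8754 u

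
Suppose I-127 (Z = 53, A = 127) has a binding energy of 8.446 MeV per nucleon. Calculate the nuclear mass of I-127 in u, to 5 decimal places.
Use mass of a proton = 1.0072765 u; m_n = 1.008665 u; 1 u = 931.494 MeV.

Total binding energy = 127 × 8.446 = 1072.642 MeV
Mass defect = 1072.642 MeV / (931.494 MeV/u) = 1.1515286 u
Constituent mass = 53(1.0072765) + 74(1.008665) = 128.0268645 u
Nuclear mass = 128.0268645 − 1.1515286 = 126.8753359 u ≈ 126.87534 u (to 5 decimal places)

126.87534 u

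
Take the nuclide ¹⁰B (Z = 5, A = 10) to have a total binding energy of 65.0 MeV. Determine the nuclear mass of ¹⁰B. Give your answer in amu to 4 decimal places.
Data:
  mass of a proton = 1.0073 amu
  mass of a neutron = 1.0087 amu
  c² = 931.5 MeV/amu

Mass defect = 65.0 MeV / (931.5 MeV/amu) = 0.069780 amu
Constituent mass = 5(1.0073) + 5(1.0087) = 10.0800 amu
Nuclear mass = 10.0800 − 0.069780 = 10.010220 amu ≈ 10.0102 amu (to 4 decimal places)

10.0102 amu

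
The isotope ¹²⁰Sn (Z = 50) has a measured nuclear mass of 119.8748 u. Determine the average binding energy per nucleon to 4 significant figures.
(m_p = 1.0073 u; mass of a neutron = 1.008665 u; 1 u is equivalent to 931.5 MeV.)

Z = 50, so N = A − Z = 120 − 50 = 70.
Mass of separated nucleons = 50(1.0073) + 70(1.008665) = 50.3650 + 70.606550 = 120.971550 u
The mass defect is 120.971550 − 119.8748 = 1.096750 u.
Binding energy = Δm·c² = 1.096750 × 931.5 MeV/u = 1021.62 MeV
Dividing by A = 120 gives 8.514 MeV per nucleon.

8.514 MeV/nucleon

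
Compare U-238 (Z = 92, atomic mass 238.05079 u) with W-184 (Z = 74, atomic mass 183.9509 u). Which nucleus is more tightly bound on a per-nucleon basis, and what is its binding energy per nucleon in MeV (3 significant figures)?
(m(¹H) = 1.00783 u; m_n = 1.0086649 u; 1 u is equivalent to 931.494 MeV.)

W-184; 8.01 MeV/nucleon

U-238: Σm = 92(1.00783) + 146(1.0086649) = 239.9854354 u; Δm = 1.9346454 u; E_B = 1802.1 MeV; E_B/A = 7.572 MeV
W-184: Σm = 74(1.00783) + 110(1.0086649) = 185.5325590 u; Δm = 1.5816590 u; E_B = 1473.3 MeV; E_B/A = 8.007 MeV
W-184 has the higher binding energy per nucleon, so it is the more tightly bound nucleus.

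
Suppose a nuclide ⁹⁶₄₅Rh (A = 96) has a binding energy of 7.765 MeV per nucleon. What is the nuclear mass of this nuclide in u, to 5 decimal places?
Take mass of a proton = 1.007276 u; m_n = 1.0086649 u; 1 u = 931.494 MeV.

Total binding energy = 96 × 7.765 = 745.440 MeV
Mass defect = 745.440 MeV / (931.494 MeV/u) = 0.8002628 u
Constituent mass = 45(1.007276) + 51(1.0086649) = 96.7693299 u
Nuclear mass = 96.7693299 − 0.8002628 = 95.9690671 u ≈ 95.96907 u (to 5 decimal places)

95.96907 u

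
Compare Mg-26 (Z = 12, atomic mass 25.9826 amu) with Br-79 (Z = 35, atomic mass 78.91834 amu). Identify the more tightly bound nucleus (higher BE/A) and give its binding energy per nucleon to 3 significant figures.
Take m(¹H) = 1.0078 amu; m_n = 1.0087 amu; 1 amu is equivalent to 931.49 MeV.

Br-79; 8.70 MeV/nucleon

Mg-26: Σm = 12(1.0078) + 14(1.0087) = 26.2154 amu; Δm = 0.2328 amu; E_B = 216.85 MeV; E_B/A = 8.340 MeV
Br-79: Σm = 35(1.0078) + 44(1.0087) = 79.6558 amu; Δm = 0.73746 amu; E_B = 686.94 MeV; E_B/A = 8.695 MeV
Br-79 has the higher binding energy per nucleon, so it is the more tightly bound nucleus.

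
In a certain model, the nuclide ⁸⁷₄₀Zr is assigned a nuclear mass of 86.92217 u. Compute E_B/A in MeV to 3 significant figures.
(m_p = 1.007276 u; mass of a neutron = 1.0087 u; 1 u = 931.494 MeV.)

Z = 40, so N = A − Z = 87 − 40 = 47.
Mass of separated nucleons = 40(1.007276) + 47(1.0087) = 40.291040 + 47.4089 = 87.699940 u
The mass defect is 87.699940 − 86.92217 = 0.777770 u.
Converting to energy: 0.777770 u × 931.494 MeV/u = 724.488 MeV
Dividing by A = 87 gives 8.327 MeV per nucleon.

8.33 MeV/nucleon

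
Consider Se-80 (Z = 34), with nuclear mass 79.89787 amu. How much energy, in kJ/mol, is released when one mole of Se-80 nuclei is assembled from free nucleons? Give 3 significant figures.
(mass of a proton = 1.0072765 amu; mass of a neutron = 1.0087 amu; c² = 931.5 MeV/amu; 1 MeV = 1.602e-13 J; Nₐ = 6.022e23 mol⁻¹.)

Total constituent mass: 34 × 1.0072765 + 46 × 1.0087 = 80.6476010 amu
Mass defect Δm = 80.6476010 − 79.89787 = 0.7497310 amu
Binding energy = Δm·c² = 0.7497310 × 931.5 MeV/amu = 698.374 MeV
Per nucleus in joules: 698.374 MeV × 1.602e-13 J/MeV = 1.1188e-10 J
Per mole: 1.1188e-10 J × 6.022e23 mol⁻¹ = 6.7374e+13 J/mol

6.74e+10 kJ/mol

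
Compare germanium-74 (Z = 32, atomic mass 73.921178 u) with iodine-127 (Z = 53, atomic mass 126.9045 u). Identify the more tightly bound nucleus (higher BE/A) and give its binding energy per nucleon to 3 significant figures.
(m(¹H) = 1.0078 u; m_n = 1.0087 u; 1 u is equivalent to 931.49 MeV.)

germanium-74; 8.73 MeV/nucleon

germanium-74: Σm = 32(1.0078) + 42(1.0087) = 74.6150 u; Δm = 0.693822 u; E_B = 646.29 MeV; E_B/A = 8.734 MeV
iodine-127: Σm = 53(1.0078) + 74(1.0087) = 128.0572 u; Δm = 1.1527 u; E_B = 1073.73 MeV; E_B/A = 8.4546 MeV
germanium-74 has the higher binding energy per nucleon, so it is the more tightly bound nucleus.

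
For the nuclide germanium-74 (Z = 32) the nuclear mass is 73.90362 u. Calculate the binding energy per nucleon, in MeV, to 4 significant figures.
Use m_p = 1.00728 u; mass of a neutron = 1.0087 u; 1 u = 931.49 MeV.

8.745 MeV/nucleon

Z = 32, so N = A − Z = 74 − 32 = 42.
Mass of separated nucleons = 32(1.00728) + 42(1.0087) = 32.23296 + 42.3654 = 74.59836 u
Mass defect Δm = 74.59836 − 73.90362 = 0.69474 u
Binding energy = Δm·c² = 0.69474 × 931.49 MeV/u = 647.143 MeV
BE/A = 647.143 MeV / 74 = 8.745 MeV/nucleon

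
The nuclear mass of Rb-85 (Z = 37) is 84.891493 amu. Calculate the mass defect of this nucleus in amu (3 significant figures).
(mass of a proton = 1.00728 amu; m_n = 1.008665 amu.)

0.794 amu

With 37 protons and 48 neutrons (A = 85):
Total constituent mass: 37 × 1.00728 + 48 × 1.008665 = 85.685280 amu
The mass defect is 85.685280 − 84.891493 = 0.793787 amu.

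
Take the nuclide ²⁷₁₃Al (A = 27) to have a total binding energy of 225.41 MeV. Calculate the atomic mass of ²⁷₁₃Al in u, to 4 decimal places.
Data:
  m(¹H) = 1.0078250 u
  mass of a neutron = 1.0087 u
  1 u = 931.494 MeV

Mass defect = 225.41 MeV / (931.494 MeV/u) = 0.241988 u
Constituent mass = 13(1.0078250) + 14(1.0087) = 27.2235250 u
Atomic mass = 27.2235250 − 0.241988 = 26.9815370 u ≈ 26.9815 u (to 4 decimal places)

26.9815 u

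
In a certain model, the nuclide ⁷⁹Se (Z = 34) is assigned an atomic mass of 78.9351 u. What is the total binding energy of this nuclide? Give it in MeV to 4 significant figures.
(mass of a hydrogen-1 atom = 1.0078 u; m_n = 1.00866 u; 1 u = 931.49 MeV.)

670.5 MeV

The nucleus contains 34 protons and 79 − 34 = 45 neutrons.
Total constituent mass: 34 × 1.0078 + 45 × 1.00866 = 79.65490 u
The mass defect is 79.65490 − 78.9351 = 0.71980 u.
Converting to energy: 0.71980 u × 931.49 MeV/u = 670.487 MeV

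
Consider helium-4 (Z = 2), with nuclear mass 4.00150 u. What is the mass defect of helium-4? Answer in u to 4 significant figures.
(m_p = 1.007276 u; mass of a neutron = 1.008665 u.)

Z = 2, so N = A − Z = 4 − 2 = 2.
Total constituent mass: 2 × 1.007276 + 2 × 1.008665 = 4.031882 u
Mass defect Δm = 4.031882 − 4.00150 = 0.030382 u

0.03038 u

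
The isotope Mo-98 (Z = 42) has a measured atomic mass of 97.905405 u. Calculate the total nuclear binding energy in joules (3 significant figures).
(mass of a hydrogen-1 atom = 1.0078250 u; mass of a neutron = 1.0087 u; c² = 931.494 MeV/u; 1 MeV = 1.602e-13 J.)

With 42 protons and 56 neutrons (A = 98):
Σm = 42·m(¹H) + 56·m_n = 42.3286500 + 56.4872 = 98.8158500 u
Δm = 98.8158500 − 97.905405 = 0.9104450 u
Converting to energy: 0.9104450 u × 931.494 MeV/u = 848.074 MeV
In joules: 848.074 MeV × 1.602e-13 J/MeV = 1.3586e-10 J

1.36e-10 J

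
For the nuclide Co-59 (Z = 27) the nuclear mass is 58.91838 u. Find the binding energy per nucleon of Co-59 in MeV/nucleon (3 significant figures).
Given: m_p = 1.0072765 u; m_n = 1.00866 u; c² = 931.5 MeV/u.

With 27 protons and 32 neutrons (A = 59):
Σm = 27·m_p + 32·m_n = 27.1964655 + 32.27712 = 59.4735855 u
Δm = 59.4735855 − 58.91838 = 0.5552055 u
E_B = 0.5552055 × 931.5 = 517.174 MeV
Per nucleon: 517.174 / 59 = 8.766 MeV

8.77 MeV/nucleon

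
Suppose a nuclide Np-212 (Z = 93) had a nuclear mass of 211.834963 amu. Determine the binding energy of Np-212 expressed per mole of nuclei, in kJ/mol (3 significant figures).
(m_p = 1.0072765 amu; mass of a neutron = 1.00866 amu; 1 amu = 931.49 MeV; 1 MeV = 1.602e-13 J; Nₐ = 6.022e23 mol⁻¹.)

The nucleus contains 93 protons and 212 − 93 = 119 neutrons.
Total constituent mass: 93 × 1.0072765 + 119 × 1.00866 = 213.7072545 amu
Δm = 213.7072545 − 211.834963 = 1.8722915 amu
Binding energy = Δm·c² = 1.8722915 × 931.49 MeV/amu = 1744.02 MeV
Per nucleus in joules: 1744.02 MeV × 1.602e-13 J/MeV = 2.7939e-10 J
Per mole: 2.7939e-10 J × 6.022e23 mol⁻¹ = 1.6825e+14 J/mol

1.68e+11 kJ/mol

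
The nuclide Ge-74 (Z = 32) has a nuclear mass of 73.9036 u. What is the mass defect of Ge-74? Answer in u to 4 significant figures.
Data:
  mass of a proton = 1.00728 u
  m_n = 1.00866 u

0.6931 u

Z = 32, so N = A − Z = 74 − 32 = 42.
Σm = 32·m_p + 42·m_n = 32.23296 + 42.36372 = 74.59668 u
Δm = 74.59668 − 73.9036 = 0.69308 u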